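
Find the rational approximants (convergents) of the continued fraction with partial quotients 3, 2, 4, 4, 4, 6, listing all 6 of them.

Using the convergent recurrence p_i = a_i*p_{i-1} + p_{i-2}, q_i = a_i*q_{i-1} + q_{i-2} with p_{-2}=0, p_{-1}=1, q_{-2}=1, q_{-1}=0:
  i=0: a_0=3, p_0 = 3*1 + 0 = 3, q_0 = 3*0 + 1 = 1.
  i=1: a_1=2, p_1 = 2*3 + 1 = 7, q_1 = 2*1 + 0 = 2.
  i=2: a_2=4, p_2 = 4*7 + 3 = 31, q_2 = 4*2 + 1 = 9.
  i=3: a_3=4, p_3 = 4*31 + 7 = 131, q_3 = 4*9 + 2 = 38.
  i=4: a_4=4, p_4 = 4*131 + 31 = 555, q_4 = 4*38 + 9 = 161.
  i=5: a_5=6, p_5 = 6*555 + 131 = 3461, q_5 = 6*161 + 38 = 1004.

3/1, 7/2, 31/9, 131/38, 555/161, 3461/1004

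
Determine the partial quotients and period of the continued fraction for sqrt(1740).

[41; (1, 2, 2, 20, 2, 2, 1, 82)]

Write x_i = (sqrt(1740) + m_i)/d_i with (m_0, d_0) = (0, 1). a_0 = floor(sqrt(1740)) = 41, since 41^2 = 1681 <= 1740 < 1764 = 42^2.
Iterate m_{i+1} = d_i*a_i - m_i, d_{i+1} = (1740 - m_{i+1}^2)/d_i, a_{i+1} = floor((a_0 + m_{i+1})/d_{i+1}):
  m_1 = 1*41 - 0 = 41, d_1 = (1740 - 41^2)/1 = 59/1 = 59, a_1 = floor((41 + 41)/59) = 1.
  m_2 = 59*1 - 41 = 18, d_2 = (1740 - 18^2)/59 = 1416/59 = 24, a_2 = floor((41 + 18)/24) = 2.
  m_3 = 24*2 - 18 = 30, d_3 = (1740 - 30^2)/24 = 840/24 = 35, a_3 = floor((41 + 30)/35) = 2.
  m_4 = 35*2 - 30 = 40, d_4 = (1740 - 40^2)/35 = 140/35 = 4, a_4 = floor((41 + 40)/4) = 20.
  m_5 = 4*20 - 40 = 40, d_5 = (1740 - 40^2)/4 = 140/4 = 35, a_5 = floor((41 + 40)/35) = 2.
  m_6 = 35*2 - 40 = 30, d_6 = (1740 - 30^2)/35 = 840/35 = 24, a_6 = floor((41 + 30)/24) = 2.
  m_7 = 24*2 - 30 = 18, d_7 = (1740 - 18^2)/24 = 1416/24 = 59, a_7 = floor((41 + 18)/59) = 1.
  m_8 = 59*1 - 18 = 41, d_8 = (1740 - 41^2)/59 = 59/59 = 1, a_8 = floor((41 + 41)/1) = 82.
  m_9 = 1*82 - 41 = 41, d_9 = (1740 - 41^2)/1 = 59/1 = 59: (m_9, d_9) = (m_1, d_1) = (41, 59), so from here the quotients repeat a_1, ..., a_8; the period length is 8.
Hence the expansion of sqrt(1740) is a_0 = 41 followed by the repeating block 1, 2, 2, 20, 2, 2, 1, 82 (period 8).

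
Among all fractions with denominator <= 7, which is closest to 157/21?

15/2

Expand x = 157/21 as a continued fraction with the Euclidean algorithm:
  157 = 7*21 + 10, so a_0 = 7.
  21 = 2*10 + 1, so a_1 = 2.
  10 = 10*1 + 0, so a_2 = 10.
so x = [7; 2, 10].
Convergents (p_i = a_i*p_{i-1} + p_{i-2}, q_i = a_i*q_{i-1} + q_{i-2} with p_{-2}=0, p_{-1}=1, q_{-2}=1, q_{-1}=0), until the denominator exceeds 7:
  i=0: a_0=7, p_0 = 7*1 + 0 = 7, q_0 = 7*0 + 1 = 1.
  i=1: a_1=2, p_1 = 2*7 + 1 = 15, q_1 = 2*1 + 0 = 2.
  i=2: a_2=10, p_2 = 10*15 + 7 = 157, q_2 = 10*2 + 1 = 21.
q_2 = 21 > 7, so the last convergent with denominator <= 7 is p_1/q_1 = 15/2.
The closest fraction with denominator <= 7 is either p_1/q_1 or the intermediate fraction (k*p_1 + p_0)/(k*q_1 + q_0) with the largest k >= 1 whose denominator stays <= 7; these approach x as k grows, and every other convergent or intermediate fraction in range is farther away.
Largest k: floor((7 - q_0)/q_1) = floor((7 - 1)/2) = 3.
That gives (3*15 + 7)/(3*2 + 1) = 52/7.
Compare the errors: |x - 15/2| = |157*2 - 15*21|/(21*2) = 1/42, and |x - 52/7| = |157*7 - 52*21|/(21*7) = 7/147.
Cross-multiplying, 1*147 = 147 < 294 = 7*42, so 1/42 is smaller: the convergent 15/2 is closer to x than 52/7.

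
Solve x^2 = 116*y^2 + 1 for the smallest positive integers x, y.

First expand sqrt(116) as a continued fraction. With x_i = (sqrt(116) + m_i)/d_i and (m_0, d_0) = (0, 1): a_0 = floor(sqrt(116)) = 10, since 10^2 = 100 <= 116 < 121 = 11^2.
Iterate m_{i+1} = d_i*a_i - m_i, d_{i+1} = (116 - m_{i+1}^2)/d_i, a_{i+1} = floor((a_0 + m_{i+1})/d_{i+1}):
  m_1 = 1*10 - 0 = 10, d_1 = (116 - 10^2)/1 = 16/1 = 16, a_1 = floor((10 + 10)/16) = 1.
  m_2 = 16*1 - 10 = 6, d_2 = (116 - 6^2)/16 = 80/16 = 5, a_2 = floor((10 + 6)/5) = 3.
  m_3 = 5*3 - 6 = 9, d_3 = (116 - 9^2)/5 = 35/5 = 7, a_3 = floor((10 + 9)/7) = 2.
  m_4 = 7*2 - 9 = 5, d_4 = (116 - 5^2)/7 = 91/7 = 13, a_4 = floor((10 + 5)/13) = 1.
  m_5 = 13*1 - 5 = 8, d_5 = (116 - 8^2)/13 = 52/13 = 4, a_5 = floor((10 + 8)/4) = 4.
  m_6 = 4*4 - 8 = 8, d_6 = (116 - 8^2)/4 = 52/4 = 13, a_6 = floor((10 + 8)/13) = 1.
  m_7 = 13*1 - 8 = 5, d_7 = (116 - 5^2)/13 = 91/13 = 7, a_7 = floor((10 + 5)/7) = 2.
  m_8 = 7*2 - 5 = 9, d_8 = (116 - 9^2)/7 = 35/7 = 5, a_8 = floor((10 + 9)/5) = 3.
  m_9 = 5*3 - 9 = 6, d_9 = (116 - 6^2)/5 = 80/5 = 16, a_9 = floor((10 + 6)/16) = 1.
  m_10 = 16*1 - 6 = 10, d_10 = (116 - 10^2)/16 = 16/16 = 1, a_10 = floor((10 + 10)/1) = 20.
  m_11 = 1*20 - 10 = 10, d_11 = (116 - 10^2)/1 = 16/1 = 16: (m_11, d_11) = (m_1, d_1) = (10, 16), so from here the quotients repeat a_1, ..., a_10; the period length is 10.
So sqrt(116) = [10; (1, 3, 2, 1, 4, 1, 2, 3, 1, 20)] with period length k = 10.
k is even, so the fundamental solution of x^2 - 116y^2 = 1 is (p_{k-1}, q_{k-1}) = (p_9, q_9); compute convergents through index 9.
Convergents (p_i = a_i*p_{i-1} + p_{i-2}, q_i = a_i*q_{i-1} + q_{i-2} with p_{-2}=0, p_{-1}=1, q_{-2}=1, q_{-1}=0):
  i=0: a_0=10, p_0 = 10*1 + 0 = 10, q_0 = 10*0 + 1 = 1.
  i=1: a_1=1, p_1 = 1*10 + 1 = 11, q_1 = 1*1 + 0 = 1.
  i=2: a_2=3, p_2 = 3*11 + 10 = 43, q_2 = 3*1 + 1 = 4.
  i=3: a_3=2, p_3 = 2*43 + 11 = 97, q_3 = 2*4 + 1 = 9.
  i=4: a_4=1, p_4 = 1*97 + 43 = 140, q_4 = 1*9 + 4 = 13.
  i=5: a_5=4, p_5 = 4*140 + 97 = 657, q_5 = 4*13 + 9 = 61.
  i=6: a_6=1, p_6 = 1*657 + 140 = 797, q_6 = 1*61 + 13 = 74.
  i=7: a_7=2, p_7 = 2*797 + 657 = 2251, q_7 = 2*74 + 61 = 209.
  i=8: a_8=3, p_8 = 3*2251 + 797 = 7550, q_8 = 3*209 + 74 = 701.
  i=9: a_9=1, p_9 = 1*7550 + 2251 = 9801, q_9 = 1*701 + 209 = 910.
Check: 9801^2 - 116*910^2 = 96059601 - 96059600 = 1, so (x, y) = (9801, 910) solves the equation, and by the theorem it is the least positive solution.

(x, y) = (9801, 910)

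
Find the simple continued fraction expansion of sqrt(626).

Write x_i = (sqrt(626) + m_i)/d_i with (m_0, d_0) = (0, 1). a_0 = floor(sqrt(626)) = 25, since 25^2 = 625 <= 626 < 676 = 26^2.
Iterate m_{i+1} = d_i*a_i - m_i, d_{i+1} = (626 - m_{i+1}^2)/d_i, a_{i+1} = floor((a_0 + m_{i+1})/d_{i+1}):
  m_1 = 1*25 - 0 = 25, d_1 = (626 - 25^2)/1 = 1/1 = 1, a_1 = floor((25 + 25)/1) = 50.
  m_2 = 1*50 - 25 = 25, d_2 = (626 - 25^2)/1 = 1/1 = 1: (m_2, d_2) = (m_1, d_1) = (25, 1), so from here the quotient a_1 repeats; the period length is 1.
Hence the expansion of sqrt(626) is a_0 = 25 followed by the repeating block 50 (period 1).

[25; (50)]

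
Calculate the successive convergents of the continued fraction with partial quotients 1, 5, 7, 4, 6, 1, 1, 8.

1/1, 6/5, 43/36, 178/149, 1111/930, 1289/1079, 2400/2009, 20489/17151

Using the convergent recurrence p_i = a_i*p_{i-1} + p_{i-2}, q_i = a_i*q_{i-1} + q_{i-2} with p_{-2}=0, p_{-1}=1, q_{-2}=1, q_{-1}=0:
  i=0: a_0=1, p_0 = 1*1 + 0 = 1, q_0 = 1*0 + 1 = 1.
  i=1: a_1=5, p_1 = 5*1 + 1 = 6, q_1 = 5*1 + 0 = 5.
  i=2: a_2=7, p_2 = 7*6 + 1 = 43, q_2 = 7*5 + 1 = 36.
  i=3: a_3=4, p_3 = 4*43 + 6 = 178, q_3 = 4*36 + 5 = 149.
  i=4: a_4=6, p_4 = 6*178 + 43 = 1111, q_4 = 6*149 + 36 = 930.
  i=5: a_5=1, p_5 = 1*1111 + 178 = 1289, q_5 = 1*930 + 149 = 1079.
  i=6: a_6=1, p_6 = 1*1289 + 1111 = 2400, q_6 = 1*1079 + 930 = 2009.
  i=7: a_7=8, p_7 = 8*2400 + 1289 = 20489, q_7 = 8*2009 + 1079 = 17151.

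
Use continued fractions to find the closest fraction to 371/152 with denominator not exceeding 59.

144/59

Expand x = 371/152 as a continued fraction with the Euclidean algorithm:
  371 = 2*152 + 67, so a_0 = 2.
  152 = 2*67 + 18, so a_1 = 2.
  67 = 3*18 + 13, so a_2 = 3.
  18 = 1*13 + 5, so a_3 = 1.
  13 = 2*5 + 3, so a_4 = 2.
  5 = 1*3 + 2, so a_5 = 1.
  3 = 1*2 + 1, so a_6 = 1.
  2 = 2*1 + 0, so a_7 = 2.
so x = [2; 2, 3, 1, 2, 1, 1, 2].
Convergents (p_i = a_i*p_{i-1} + p_{i-2}, q_i = a_i*q_{i-1} + q_{i-2} with p_{-2}=0, p_{-1}=1, q_{-2}=1, q_{-1}=0), until the denominator exceeds 59:
  i=0: a_0=2, p_0 = 2*1 + 0 = 2, q_0 = 2*0 + 1 = 1.
  i=1: a_1=2, p_1 = 2*2 + 1 = 5, q_1 = 2*1 + 0 = 2.
  i=2: a_2=3, p_2 = 3*5 + 2 = 17, q_2 = 3*2 + 1 = 7.
  i=3: a_3=1, p_3 = 1*17 + 5 = 22, q_3 = 1*7 + 2 = 9.
  i=4: a_4=2, p_4 = 2*22 + 17 = 61, q_4 = 2*9 + 7 = 25.
  i=5: a_5=1, p_5 = 1*61 + 22 = 83, q_5 = 1*25 + 9 = 34.
  i=6: a_6=1, p_6 = 1*83 + 61 = 144, q_6 = 1*34 + 25 = 59.
  i=7: a_7=2, p_7 = 2*144 + 83 = 371, q_7 = 2*59 + 34 = 152.
q_7 = 152 > 59, so the last convergent with denominator <= 59 is p_6/q_6 = 144/59.
The closest fraction with denominator <= 59 is either p_6/q_6 or the intermediate fraction (k*p_6 + p_5)/(k*q_6 + q_5) with the largest k >= 1 whose denominator stays <= 59; these approach x as k grows, and every other convergent or intermediate fraction in range is farther away.
Largest k: floor((59 - q_5)/q_6) = floor((59 - 34)/59) = 0.
Since k = 0, no intermediate fraction beyond p_6/q_6 has denominator <= 59, so the convergent 144/59 is the closest (its error is |371*59 - 144*152|/(152*59) = 1/8968).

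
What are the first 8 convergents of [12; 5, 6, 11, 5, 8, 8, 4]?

Using the convergent recurrence p_i = a_i*p_{i-1} + p_{i-2}, q_i = a_i*q_{i-1} + q_{i-2} with p_{-2}=0, p_{-1}=1, q_{-2}=1, q_{-1}=0:
  i=0: a_0=12, p_0 = 12*1 + 0 = 12, q_0 = 12*0 + 1 = 1.
  i=1: a_1=5, p_1 = 5*12 + 1 = 61, q_1 = 5*1 + 0 = 5.
  i=2: a_2=6, p_2 = 6*61 + 12 = 378, q_2 = 6*5 + 1 = 31.
  i=3: a_3=11, p_3 = 11*378 + 61 = 4219, q_3 = 11*31 + 5 = 346.
  i=4: a_4=5, p_4 = 5*4219 + 378 = 21473, q_4 = 5*346 + 31 = 1761.
  i=5: a_5=8, p_5 = 8*21473 + 4219 = 176003, q_5 = 8*1761 + 346 = 14434.
  i=6: a_6=8, p_6 = 8*176003 + 21473 = 1429497, q_6 = 8*14434 + 1761 = 117233.
  i=7: a_7=4, p_7 = 4*1429497 + 176003 = 5893991, q_7 = 4*117233 + 14434 = 483366.

12/1, 61/5, 378/31, 4219/346, 21473/1761, 176003/14434, 1429497/117233, 5893991/483366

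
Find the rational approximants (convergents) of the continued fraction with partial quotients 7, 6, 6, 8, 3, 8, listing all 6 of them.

Using the convergent recurrence p_i = a_i*p_{i-1} + p_{i-2}, q_i = a_i*q_{i-1} + q_{i-2} with p_{-2}=0, p_{-1}=1, q_{-2}=1, q_{-1}=0:
  i=0: a_0=7, p_0 = 7*1 + 0 = 7, q_0 = 7*0 + 1 = 1.
  i=1: a_1=6, p_1 = 6*7 + 1 = 43, q_1 = 6*1 + 0 = 6.
  i=2: a_2=6, p_2 = 6*43 + 7 = 265, q_2 = 6*6 + 1 = 37.
  i=3: a_3=8, p_3 = 8*265 + 43 = 2163, q_3 = 8*37 + 6 = 302.
  i=4: a_4=3, p_4 = 3*2163 + 265 = 6754, q_4 = 3*302 + 37 = 943.
  i=5: a_5=8, p_5 = 8*6754 + 2163 = 56195, q_5 = 8*943 + 302 = 7846.

7/1, 43/6, 265/37, 2163/302, 6754/943, 56195/7846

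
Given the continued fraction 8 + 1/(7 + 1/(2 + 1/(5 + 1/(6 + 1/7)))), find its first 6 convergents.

8/1, 57/7, 122/15, 667/82, 4124/507, 29535/3631

Using the convergent recurrence p_i = a_i*p_{i-1} + p_{i-2}, q_i = a_i*q_{i-1} + q_{i-2} with p_{-2}=0, p_{-1}=1, q_{-2}=1, q_{-1}=0:
  i=0: a_0=8, p_0 = 8*1 + 0 = 8, q_0 = 8*0 + 1 = 1.
  i=1: a_1=7, p_1 = 7*8 + 1 = 57, q_1 = 7*1 + 0 = 7.
  i=2: a_2=2, p_2 = 2*57 + 8 = 122, q_2 = 2*7 + 1 = 15.
  i=3: a_3=5, p_3 = 5*122 + 57 = 667, q_3 = 5*15 + 7 = 82.
  i=4: a_4=6, p_4 = 6*667 + 122 = 4124, q_4 = 6*82 + 15 = 507.
  i=5: a_5=7, p_5 = 7*4124 + 667 = 29535, q_5 = 7*507 + 82 = 3631.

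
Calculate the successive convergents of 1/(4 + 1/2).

Using the convergent recurrence p_i = a_i*p_{i-1} + p_{i-2}, q_i = a_i*q_{i-1} + q_{i-2} with p_{-2}=0, p_{-1}=1, q_{-2}=1, q_{-1}=0:
  i=0: a_0=0, p_0 = 0*1 + 0 = 0, q_0 = 0*0 + 1 = 1.
  i=1: a_1=4, p_1 = 4*0 + 1 = 1, q_1 = 4*1 + 0 = 4.
  i=2: a_2=2, p_2 = 2*1 + 0 = 2, q_2 = 2*4 + 1 = 9.

0/1, 1/4, 2/9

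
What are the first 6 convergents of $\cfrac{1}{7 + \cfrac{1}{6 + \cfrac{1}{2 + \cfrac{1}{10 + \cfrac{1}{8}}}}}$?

0/1, 1/7, 6/43, 13/93, 136/973, 1101/7877

Using the convergent recurrence p_i = a_i*p_{i-1} + p_{i-2}, q_i = a_i*q_{i-1} + q_{i-2} with p_{-2}=0, p_{-1}=1, q_{-2}=1, q_{-1}=0:
  i=0: a_0=0, p_0 = 0*1 + 0 = 0, q_0 = 0*0 + 1 = 1.
  i=1: a_1=7, p_1 = 7*0 + 1 = 1, q_1 = 7*1 + 0 = 7.
  i=2: a_2=6, p_2 = 6*1 + 0 = 6, q_2 = 6*7 + 1 = 43.
  i=3: a_3=2, p_3 = 2*6 + 1 = 13, q_3 = 2*43 + 7 = 93.
  i=4: a_4=10, p_4 = 10*13 + 6 = 136, q_4 = 10*93 + 43 = 973.
  i=5: a_5=8, p_5 = 8*136 + 13 = 1101, q_5 = 8*973 + 93 = 7877.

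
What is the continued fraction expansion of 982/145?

[6; 1, 3, 2, 1, 1, 6]

Run the Euclidean algorithm on 982 and 145; the successive quotients are the partial quotients a_0, a_1, ... (each step inverts the fractional part left over by the previous one):
  982 = 6*145 + 112, so a_0 = 6.
  145 = 1*112 + 33, so a_1 = 1.
  112 = 3*33 + 13, so a_2 = 3.
  33 = 2*13 + 7, so a_3 = 2.
  13 = 1*7 + 6, so a_4 = 1.
  7 = 1*6 + 1, so a_5 = 1.
  6 = 6*1 + 0, so a_6 = 6.
The remainder reaches 0 after 7 divisions, so the expansion has 7 partial quotients, read off in order.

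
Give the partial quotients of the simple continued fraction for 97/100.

Run the Euclidean algorithm on 97 and 100; the successive quotients are the partial quotients a_0, a_1, ... (each step inverts the fractional part left over by the previous one):
  97 = 0*100 + 97, so a_0 = 0.
  100 = 1*97 + 3, so a_1 = 1.
  97 = 32*3 + 1, so a_2 = 32.
  3 = 3*1 + 0, so a_3 = 3.
The remainder reaches 0 after 4 divisions, so the expansion has 4 partial quotients, read off in order.

[0; 1, 32, 3]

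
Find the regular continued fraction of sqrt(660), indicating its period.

Write x_i = (sqrt(660) + m_i)/d_i with (m_0, d_0) = (0, 1). a_0 = floor(sqrt(660)) = 25, since 25^2 = 625 <= 660 < 676 = 26^2.
Iterate m_{i+1} = d_i*a_i - m_i, d_{i+1} = (660 - m_{i+1}^2)/d_i, a_{i+1} = floor((a_0 + m_{i+1})/d_{i+1}):
  m_1 = 1*25 - 0 = 25, d_1 = (660 - 25^2)/1 = 35/1 = 35, a_1 = floor((25 + 25)/35) = 1.
  m_2 = 35*1 - 25 = 10, d_2 = (660 - 10^2)/35 = 560/35 = 16, a_2 = floor((25 + 10)/16) = 2.
  m_3 = 16*2 - 10 = 22, d_3 = (660 - 22^2)/16 = 176/16 = 11, a_3 = floor((25 + 22)/11) = 4.
  m_4 = 11*4 - 22 = 22, d_4 = (660 - 22^2)/11 = 176/11 = 16, a_4 = floor((25 + 22)/16) = 2.
  m_5 = 16*2 - 22 = 10, d_5 = (660 - 10^2)/16 = 560/16 = 35, a_5 = floor((25 + 10)/35) = 1.
  m_6 = 35*1 - 10 = 25, d_6 = (660 - 25^2)/35 = 35/35 = 1, a_6 = floor((25 + 25)/1) = 50.
  m_7 = 1*50 - 25 = 25, d_7 = (660 - 25^2)/1 = 35/1 = 35: (m_7, d_7) = (m_1, d_1) = (25, 35), so from here the quotients repeat a_1, ..., a_6; the period length is 6.
Hence the expansion of sqrt(660) is a_0 = 25 followed by the repeating block 1, 2, 4, 2, 1, 50 (period 6).

[25; (1, 2, 4, 2, 1, 50)]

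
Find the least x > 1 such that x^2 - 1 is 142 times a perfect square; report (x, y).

(x, y) = (143, 12)

First expand sqrt(142) as a continued fraction. With x_i = (sqrt(142) + m_i)/d_i and (m_0, d_0) = (0, 1): a_0 = floor(sqrt(142)) = 11, since 11^2 = 121 <= 142 < 144 = 12^2.
Iterate m_{i+1} = d_i*a_i - m_i, d_{i+1} = (142 - m_{i+1}^2)/d_i, a_{i+1} = floor((a_0 + m_{i+1})/d_{i+1}):
  m_1 = 1*11 - 0 = 11, d_1 = (142 - 11^2)/1 = 21/1 = 21, a_1 = floor((11 + 11)/21) = 1.
  m_2 = 21*1 - 11 = 10, d_2 = (142 - 10^2)/21 = 42/21 = 2, a_2 = floor((11 + 10)/2) = 10.
  m_3 = 2*10 - 10 = 10, d_3 = (142 - 10^2)/2 = 42/2 = 21, a_3 = floor((11 + 10)/21) = 1.
  m_4 = 21*1 - 10 = 11, d_4 = (142 - 11^2)/21 = 21/21 = 1, a_4 = floor((11 + 11)/1) = 22.
  m_5 = 1*22 - 11 = 11, d_5 = (142 - 11^2)/1 = 21/1 = 21: (m_5, d_5) = (m_1, d_1) = (11, 21), so from here the quotients repeat a_1, ..., a_4; the period length is 4.
So sqrt(142) = [11; (1, 10, 1, 22)] with period length k = 4.
k is even, so the fundamental solution of x^2 - 142y^2 = 1 is (p_{k-1}, q_{k-1}) = (p_3, q_3); compute convergents through index 3.
Convergents (p_i = a_i*p_{i-1} + p_{i-2}, q_i = a_i*q_{i-1} + q_{i-2} with p_{-2}=0, p_{-1}=1, q_{-2}=1, q_{-1}=0):
  i=0: a_0=11, p_0 = 11*1 + 0 = 11, q_0 = 11*0 + 1 = 1.
  i=1: a_1=1, p_1 = 1*11 + 1 = 12, q_1 = 1*1 + 0 = 1.
  i=2: a_2=10, p_2 = 10*12 + 11 = 131, q_2 = 10*1 + 1 = 11.
  i=3: a_3=1, p_3 = 1*131 + 12 = 143, q_3 = 1*11 + 1 = 12.
Check: 143^2 - 142*12^2 = 20449 - 20448 = 1, so (x, y) = (143, 12) solves the equation, and by the theorem it is the least positive solution.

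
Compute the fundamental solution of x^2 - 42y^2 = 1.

First expand sqrt(42) as a continued fraction. With x_i = (sqrt(42) + m_i)/d_i and (m_0, d_0) = (0, 1): a_0 = floor(sqrt(42)) = 6, since 6^2 = 36 <= 42 < 49 = 7^2.
Iterate m_{i+1} = d_i*a_i - m_i, d_{i+1} = (42 - m_{i+1}^2)/d_i, a_{i+1} = floor((a_0 + m_{i+1})/d_{i+1}):
  m_1 = 1*6 - 0 = 6, d_1 = (42 - 6^2)/1 = 6/1 = 6, a_1 = floor((6 + 6)/6) = 2.
  m_2 = 6*2 - 6 = 6, d_2 = (42 - 6^2)/6 = 6/6 = 1, a_2 = floor((6 + 6)/1) = 12.
  m_3 = 1*12 - 6 = 6, d_3 = (42 - 6^2)/1 = 6/1 = 6: (m_3, d_3) = (m_1, d_1) = (6, 6), so from here the quotients repeat a_1, a_2; the period length is 2.
So sqrt(42) = [6; (2, 12)] with period length k = 2.
k is even, so the fundamental solution of x^2 - 42y^2 = 1 is (p_{k-1}, q_{k-1}) = (p_1, q_1); compute convergents through index 1.
Convergents (p_i = a_i*p_{i-1} + p_{i-2}, q_i = a_i*q_{i-1} + q_{i-2} with p_{-2}=0, p_{-1}=1, q_{-2}=1, q_{-1}=0):
  i=0: a_0=6, p_0 = 6*1 + 0 = 6, q_0 = 6*0 + 1 = 1.
  i=1: a_1=2, p_1 = 2*6 + 1 = 13, q_1 = 2*1 + 0 = 2.
Check: 13^2 - 42*2^2 = 169 - 168 = 1, so (x, y) = (13, 2) solves the equation, and by the theorem it is the least positive solution.

(x, y) = (13, 2)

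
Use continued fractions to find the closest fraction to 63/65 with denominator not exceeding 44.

Expand x = 63/65 as a continued fraction with the Euclidean algorithm:
  63 = 0*65 + 63, so a_0 = 0.
  65 = 1*63 + 2, so a_1 = 1.
  63 = 31*2 + 1, so a_2 = 31.
  2 = 2*1 + 0, so a_3 = 2.
so x = [0; 1, 31, 2].
Convergents (p_i = a_i*p_{i-1} + p_{i-2}, q_i = a_i*q_{i-1} + q_{i-2} with p_{-2}=0, p_{-1}=1, q_{-2}=1, q_{-1}=0), until the denominator exceeds 44:
  i=0: a_0=0, p_0 = 0*1 + 0 = 0, q_0 = 0*0 + 1 = 1.
  i=1: a_1=1, p_1 = 1*0 + 1 = 1, q_1 = 1*1 + 0 = 1.
  i=2: a_2=31, p_2 = 31*1 + 0 = 31, q_2 = 31*1 + 1 = 32.
  i=3: a_3=2, p_3 = 2*31 + 1 = 63, q_3 = 2*32 + 1 = 65.
q_3 = 65 > 44, so the last convergent with denominator <= 44 is p_2/q_2 = 31/32.
The closest fraction with denominator <= 44 is either p_2/q_2 or the intermediate fraction (k*p_2 + p_1)/(k*q_2 + q_1) with the largest k >= 1 whose denominator stays <= 44; these approach x as k grows, and every other convergent or intermediate fraction in range is farther away.
Largest k: floor((44 - q_1)/q_2) = floor((44 - 1)/32) = 1.
That gives (1*31 + 1)/(1*32 + 1) = 32/33.
Compare the errors: |x - 31/32| = |63*32 - 31*65|/(65*32) = 1/2080, and |x - 32/33| = |63*33 - 32*65|/(65*33) = 1/2145.
Cross-multiplying, 1*2080 = 2080 < 2145 = 1*2145, so 1/2145 is smaller: the intermediate fraction 32/33 is closer to x than 31/32.

32/33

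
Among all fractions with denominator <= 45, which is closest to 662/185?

68/19

Expand x = 662/185 as a continued fraction with the Euclidean algorithm:
  662 = 3*185 + 107, so a_0 = 3.
  185 = 1*107 + 78, so a_1 = 1.
  107 = 1*78 + 29, so a_2 = 1.
  78 = 2*29 + 20, so a_3 = 2.
  29 = 1*20 + 9, so a_4 = 1.
  20 = 2*9 + 2, so a_5 = 2.
  9 = 4*2 + 1, so a_6 = 4.
  2 = 2*1 + 0, so a_7 = 2.
so x = [3; 1, 1, 2, 1, 2, 4, 2].
Convergents (p_i = a_i*p_{i-1} + p_{i-2}, q_i = a_i*q_{i-1} + q_{i-2} with p_{-2}=0, p_{-1}=1, q_{-2}=1, q_{-1}=0), until the denominator exceeds 45:
  i=0: a_0=3, p_0 = 3*1 + 0 = 3, q_0 = 3*0 + 1 = 1.
  i=1: a_1=1, p_1 = 1*3 + 1 = 4, q_1 = 1*1 + 0 = 1.
  i=2: a_2=1, p_2 = 1*4 + 3 = 7, q_2 = 1*1 + 1 = 2.
  i=3: a_3=2, p_3 = 2*7 + 4 = 18, q_3 = 2*2 + 1 = 5.
  i=4: a_4=1, p_4 = 1*18 + 7 = 25, q_4 = 1*5 + 2 = 7.
  i=5: a_5=2, p_5 = 2*25 + 18 = 68, q_5 = 2*7 + 5 = 19.
  i=6: a_6=4, p_6 = 4*68 + 25 = 297, q_6 = 4*19 + 7 = 83.
q_6 = 83 > 45, so the last convergent with denominator <= 45 is p_5/q_5 = 68/19.
The closest fraction with denominator <= 45 is either p_5/q_5 or the intermediate fraction (k*p_5 + p_4)/(k*q_5 + q_4) with the largest k >= 1 whose denominator stays <= 45; these approach x as k grows, and every other convergent or intermediate fraction in range is farther away.
Largest k: floor((45 - q_4)/q_5) = floor((45 - 7)/19) = 2.
That gives (2*68 + 25)/(2*19 + 7) = 161/45.
Compare the errors: |x - 68/19| = |662*19 - 68*185|/(185*19) = 2/3515, and |x - 161/45| = |662*45 - 161*185|/(185*45) = 5/8325.
Cross-multiplying, 2*8325 = 16650 < 17575 = 5*3515, so 2/3515 is smaller: the convergent 68/19 is closer to x than 161/45.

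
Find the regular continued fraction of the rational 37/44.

Run the Euclidean algorithm on 37 and 44; the successive quotients are the partial quotients a_0, a_1, ... (each step inverts the fractional part left over by the previous one):
  37 = 0*44 + 37, so a_0 = 0.
  44 = 1*37 + 7, so a_1 = 1.
  37 = 5*7 + 2, so a_2 = 5.
  7 = 3*2 + 1, so a_3 = 3.
  2 = 2*1 + 0, so a_4 = 2.
The remainder reaches 0 after 5 divisions, so the expansion has 5 partial quotients, read off in order.

[0; 1, 5, 3, 2]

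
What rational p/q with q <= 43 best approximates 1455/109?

Expand x = 1455/109 as a continued fraction with the Euclidean algorithm:
  1455 = 13*109 + 38, so a_0 = 13.
  109 = 2*38 + 33, so a_1 = 2.
  38 = 1*33 + 5, so a_2 = 1.
  33 = 6*5 + 3, so a_3 = 6.
  5 = 1*3 + 2, so a_4 = 1.
  3 = 1*2 + 1, so a_5 = 1.
  2 = 2*1 + 0, so a_6 = 2.
so x = [13; 2, 1, 6, 1, 1, 2].
Convergents (p_i = a_i*p_{i-1} + p_{i-2}, q_i = a_i*q_{i-1} + q_{i-2} with p_{-2}=0, p_{-1}=1, q_{-2}=1, q_{-1}=0), until the denominator exceeds 43:
  i=0: a_0=13, p_0 = 13*1 + 0 = 13, q_0 = 13*0 + 1 = 1.
  i=1: a_1=2, p_1 = 2*13 + 1 = 27, q_1 = 2*1 + 0 = 2.
  i=2: a_2=1, p_2 = 1*27 + 13 = 40, q_2 = 1*2 + 1 = 3.
  i=3: a_3=6, p_3 = 6*40 + 27 = 267, q_3 = 6*3 + 2 = 20.
  i=4: a_4=1, p_4 = 1*267 + 40 = 307, q_4 = 1*20 + 3 = 23.
  i=5: a_5=1, p_5 = 1*307 + 267 = 574, q_5 = 1*23 + 20 = 43.
  i=6: a_6=2, p_6 = 2*574 + 307 = 1455, q_6 = 2*43 + 23 = 109.
q_6 = 109 > 43, so the last convergent with denominator <= 43 is p_5/q_5 = 574/43.
The closest fraction with denominator <= 43 is either p_5/q_5 or the intermediate fraction (k*p_5 + p_4)/(k*q_5 + q_4) with the largest k >= 1 whose denominator stays <= 43; these approach x as k grows, and every other convergent or intermediate fraction in range is farther away.
Largest k: floor((43 - q_4)/q_5) = floor((43 - 23)/43) = 0.
Since k = 0, no intermediate fraction beyond p_5/q_5 has denominator <= 43, so the convergent 574/43 is the closest (its error is |1455*43 - 574*109|/(109*43) = 1/4687).

574/43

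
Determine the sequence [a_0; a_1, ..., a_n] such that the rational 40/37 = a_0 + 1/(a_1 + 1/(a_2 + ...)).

Run the Euclidean algorithm on 40 and 37; the successive quotients are the partial quotients a_0, a_1, ... (each step inverts the fractional part left over by the previous one):
  40 = 1*37 + 3, so a_0 = 1.
  37 = 12*3 + 1, so a_1 = 12.
  3 = 3*1 + 0, so a_2 = 3.
The remainder reaches 0 after 3 divisions, so the expansion has 3 partial quotients, read off in order.

[1; 12, 3]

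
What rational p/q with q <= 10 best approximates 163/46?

32/9

Expand x = 163/46 as a continued fraction with the Euclidean algorithm:
  163 = 3*46 + 25, so a_0 = 3.
  46 = 1*25 + 21, so a_1 = 1.
  25 = 1*21 + 4, so a_2 = 1.
  21 = 5*4 + 1, so a_3 = 5.
  4 = 4*1 + 0, so a_4 = 4.
so x = [3; 1, 1, 5, 4].
Convergents (p_i = a_i*p_{i-1} + p_{i-2}, q_i = a_i*q_{i-1} + q_{i-2} with p_{-2}=0, p_{-1}=1, q_{-2}=1, q_{-1}=0), until the denominator exceeds 10:
  i=0: a_0=3, p_0 = 3*1 + 0 = 3, q_0 = 3*0 + 1 = 1.
  i=1: a_1=1, p_1 = 1*3 + 1 = 4, q_1 = 1*1 + 0 = 1.
  i=2: a_2=1, p_2 = 1*4 + 3 = 7, q_2 = 1*1 + 1 = 2.
  i=3: a_3=5, p_3 = 5*7 + 4 = 39, q_3 = 5*2 + 1 = 11.
q_3 = 11 > 10, so the last convergent with denominator <= 10 is p_2/q_2 = 7/2.
The closest fraction with denominator <= 10 is either p_2/q_2 or the intermediate fraction (k*p_2 + p_1)/(k*q_2 + q_1) with the largest k >= 1 whose denominator stays <= 10; these approach x as k grows, and every other convergent or intermediate fraction in range is farther away.
Largest k: floor((10 - q_1)/q_2) = floor((10 - 1)/2) = 4.
That gives (4*7 + 4)/(4*2 + 1) = 32/9.
Compare the errors: |x - 7/2| = |163*2 - 7*46|/(46*2) = 4/92, and |x - 32/9| = |163*9 - 32*46|/(46*9) = 5/414.
Cross-multiplying, 5*92 = 460 < 1656 = 4*414, so 5/414 is smaller: the intermediate fraction 32/9 is closer to x than 7/2.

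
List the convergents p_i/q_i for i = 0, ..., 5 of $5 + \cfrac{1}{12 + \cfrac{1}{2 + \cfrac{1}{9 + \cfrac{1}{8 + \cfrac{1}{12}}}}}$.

Using the convergent recurrence p_i = a_i*p_{i-1} + p_{i-2}, q_i = a_i*q_{i-1} + q_{i-2} with p_{-2}=0, p_{-1}=1, q_{-2}=1, q_{-1}=0:
  i=0: a_0=5, p_0 = 5*1 + 0 = 5, q_0 = 5*0 + 1 = 1.
  i=1: a_1=12, p_1 = 12*5 + 1 = 61, q_1 = 12*1 + 0 = 12.
  i=2: a_2=2, p_2 = 2*61 + 5 = 127, q_2 = 2*12 + 1 = 25.
  i=3: a_3=9, p_3 = 9*127 + 61 = 1204, q_3 = 9*25 + 12 = 237.
  i=4: a_4=8, p_4 = 8*1204 + 127 = 9759, q_4 = 8*237 + 25 = 1921.
  i=5: a_5=12, p_5 = 12*9759 + 1204 = 118312, q_5 = 12*1921 + 237 = 23289.

5/1, 61/12, 127/25, 1204/237, 9759/1921, 118312/23289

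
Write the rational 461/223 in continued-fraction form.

Run the Euclidean algorithm on 461 and 223; the successive quotients are the partial quotients a_0, a_1, ... (each step inverts the fractional part left over by the previous one):
  461 = 2*223 + 15, so a_0 = 2.
  223 = 14*15 + 13, so a_1 = 14.
  15 = 1*13 + 2, so a_2 = 1.
  13 = 6*2 + 1, so a_3 = 6.
  2 = 2*1 + 0, so a_4 = 2.
The remainder reaches 0 after 5 divisions, so the expansion has 5 partial quotients, read off in order.

[2; 14, 1, 6, 2]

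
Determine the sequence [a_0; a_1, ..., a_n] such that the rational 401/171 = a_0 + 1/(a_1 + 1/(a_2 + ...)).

Run the Euclidean algorithm on 401 and 171; the successive quotients are the partial quotients a_0, a_1, ... (each step inverts the fractional part left over by the previous one):
  401 = 2*171 + 59, so a_0 = 2.
  171 = 2*59 + 53, so a_1 = 2.
  59 = 1*53 + 6, so a_2 = 1.
  53 = 8*6 + 5, so a_3 = 8.
  6 = 1*5 + 1, so a_4 = 1.
  5 = 5*1 + 0, so a_5 = 5.
The remainder reaches 0 after 6 divisions, so the expansion has 6 partial quotients, read off in order.

[2; 2, 1, 8, 1, 5]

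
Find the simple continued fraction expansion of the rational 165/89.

[1; 1, 5, 1, 5, 2]

Run the Euclidean algorithm on 165 and 89; the successive quotients are the partial quotients a_0, a_1, ... (each step inverts the fractional part left over by the previous one):
  165 = 1*89 + 76, so a_0 = 1.
  89 = 1*76 + 13, so a_1 = 1.
  76 = 5*13 + 11, so a_2 = 5.
  13 = 1*11 + 2, so a_3 = 1.
  11 = 5*2 + 1, so a_4 = 5.
  2 = 2*1 + 0, so a_5 = 2.
The remainder reaches 0 after 6 divisions, so the expansion has 6 partial quotients, read off in order.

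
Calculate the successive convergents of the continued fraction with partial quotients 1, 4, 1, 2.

1/1, 5/4, 6/5, 17/14

Using the convergent recurrence p_i = a_i*p_{i-1} + p_{i-2}, q_i = a_i*q_{i-1} + q_{i-2} with p_{-2}=0, p_{-1}=1, q_{-2}=1, q_{-1}=0:
  i=0: a_0=1, p_0 = 1*1 + 0 = 1, q_0 = 1*0 + 1 = 1.
  i=1: a_1=4, p_1 = 4*1 + 1 = 5, q_1 = 4*1 + 0 = 4.
  i=2: a_2=1, p_2 = 1*5 + 1 = 6, q_2 = 1*4 + 1 = 5.
  i=3: a_3=2, p_3 = 2*6 + 5 = 17, q_3 = 2*5 + 4 = 14.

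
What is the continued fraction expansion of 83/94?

[0; 1, 7, 1, 1, 5]

Run the Euclidean algorithm on 83 and 94; the successive quotients are the partial quotients a_0, a_1, ... (each step inverts the fractional part left over by the previous one):
  83 = 0*94 + 83, so a_0 = 0.
  94 = 1*83 + 11, so a_1 = 1.
  83 = 7*11 + 6, so a_2 = 7.
  11 = 1*6 + 5, so a_3 = 1.
  6 = 1*5 + 1, so a_4 = 1.
  5 = 5*1 + 0, so a_5 = 5.
The remainder reaches 0 after 6 divisions, so the expansion has 6 partial quotients, read off in order.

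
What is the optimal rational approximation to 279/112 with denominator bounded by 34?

82/33

Expand x = 279/112 as a continued fraction with the Euclidean algorithm:
  279 = 2*112 + 55, so a_0 = 2.
  112 = 2*55 + 2, so a_1 = 2.
  55 = 27*2 + 1, so a_2 = 27.
  2 = 2*1 + 0, so a_3 = 2.
so x = [2; 2, 27, 2].
Convergents (p_i = a_i*p_{i-1} + p_{i-2}, q_i = a_i*q_{i-1} + q_{i-2} with p_{-2}=0, p_{-1}=1, q_{-2}=1, q_{-1}=0), until the denominator exceeds 34:
  i=0: a_0=2, p_0 = 2*1 + 0 = 2, q_0 = 2*0 + 1 = 1.
  i=1: a_1=2, p_1 = 2*2 + 1 = 5, q_1 = 2*1 + 0 = 2.
  i=2: a_2=27, p_2 = 27*5 + 2 = 137, q_2 = 27*2 + 1 = 55.
q_2 = 55 > 34, so the last convergent with denominator <= 34 is p_1/q_1 = 5/2.
The closest fraction with denominator <= 34 is either p_1/q_1 or the intermediate fraction (k*p_1 + p_0)/(k*q_1 + q_0) with the largest k >= 1 whose denominator stays <= 34; these approach x as k grows, and every other convergent or intermediate fraction in range is farther away.
Largest k: floor((34 - q_0)/q_1) = floor((34 - 1)/2) = 16.
That gives (16*5 + 2)/(16*2 + 1) = 82/33.
Compare the errors: |x - 5/2| = |279*2 - 5*112|/(112*2) = 2/224, and |x - 82/33| = |279*33 - 82*112|/(112*33) = 23/3696.
Cross-multiplying, 23*224 = 5152 < 7392 = 2*3696, so 23/3696 is smaller: the intermediate fraction 82/33 is closer to x than 5/2.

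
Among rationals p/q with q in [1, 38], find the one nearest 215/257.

31/37

Expand x = 215/257 as a continued fraction with the Euclidean algorithm:
  215 = 0*257 + 215, so a_0 = 0.
  257 = 1*215 + 42, so a_1 = 1.
  215 = 5*42 + 5, so a_2 = 5.
  42 = 8*5 + 2, so a_3 = 8.
  5 = 2*2 + 1, so a_4 = 2.
  2 = 2*1 + 0, so a_5 = 2.
so x = [0; 1, 5, 8, 2, 2].
Convergents (p_i = a_i*p_{i-1} + p_{i-2}, q_i = a_i*q_{i-1} + q_{i-2} with p_{-2}=0, p_{-1}=1, q_{-2}=1, q_{-1}=0), until the denominator exceeds 38:
  i=0: a_0=0, p_0 = 0*1 + 0 = 0, q_0 = 0*0 + 1 = 1.
  i=1: a_1=1, p_1 = 1*0 + 1 = 1, q_1 = 1*1 + 0 = 1.
  i=2: a_2=5, p_2 = 5*1 + 0 = 5, q_2 = 5*1 + 1 = 6.
  i=3: a_3=8, p_3 = 8*5 + 1 = 41, q_3 = 8*6 + 1 = 49.
q_3 = 49 > 38, so the last convergent with denominator <= 38 is p_2/q_2 = 5/6.
The closest fraction with denominator <= 38 is either p_2/q_2 or the intermediate fraction (k*p_2 + p_1)/(k*q_2 + q_1) with the largest k >= 1 whose denominator stays <= 38; these approach x as k grows, and every other convergent or intermediate fraction in range is farther away.
Largest k: floor((38 - q_1)/q_2) = floor((38 - 1)/6) = 6.
That gives (6*5 + 1)/(6*6 + 1) = 31/37.
Compare the errors: |x - 5/6| = |215*6 - 5*257|/(257*6) = 5/1542, and |x - 31/37| = |215*37 - 31*257|/(257*37) = 12/9509.
Cross-multiplying, 12*1542 = 18504 < 47545 = 5*9509, so 12/9509 is smaller: the intermediate fraction 31/37 is closer to x than 5/6.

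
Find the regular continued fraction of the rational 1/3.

Run the Euclidean algorithm on 1 and 3; the successive quotients are the partial quotients a_0, a_1, ... (each step inverts the fractional part left over by the previous one):
  1 = 0*3 + 1, so a_0 = 0.
  3 = 3*1 + 0, so a_1 = 3.
The remainder reaches 0 after 2 divisions, so the expansion has 2 partial quotients, read off in order.

[0; 3]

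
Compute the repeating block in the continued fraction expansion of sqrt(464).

[21; (1, 1, 5, 1, 1, 1, 5, 1, 1, 42)]

Write x_i = (sqrt(464) + m_i)/d_i with (m_0, d_0) = (0, 1). a_0 = floor(sqrt(464)) = 21, since 21^2 = 441 <= 464 < 484 = 22^2.
Iterate m_{i+1} = d_i*a_i - m_i, d_{i+1} = (464 - m_{i+1}^2)/d_i, a_{i+1} = floor((a_0 + m_{i+1})/d_{i+1}):
  m_1 = 1*21 - 0 = 21, d_1 = (464 - 21^2)/1 = 23/1 = 23, a_1 = floor((21 + 21)/23) = 1.
  m_2 = 23*1 - 21 = 2, d_2 = (464 - 2^2)/23 = 460/23 = 20, a_2 = floor((21 + 2)/20) = 1.
  m_3 = 20*1 - 2 = 18, d_3 = (464 - 18^2)/20 = 140/20 = 7, a_3 = floor((21 + 18)/7) = 5.
  m_4 = 7*5 - 18 = 17, d_4 = (464 - 17^2)/7 = 175/7 = 25, a_4 = floor((21 + 17)/25) = 1.
  m_5 = 25*1 - 17 = 8, d_5 = (464 - 8^2)/25 = 400/25 = 16, a_5 = floor((21 + 8)/16) = 1.
  m_6 = 16*1 - 8 = 8, d_6 = (464 - 8^2)/16 = 400/16 = 25, a_6 = floor((21 + 8)/25) = 1.
  m_7 = 25*1 - 8 = 17, d_7 = (464 - 17^2)/25 = 175/25 = 7, a_7 = floor((21 + 17)/7) = 5.
  m_8 = 7*5 - 17 = 18, d_8 = (464 - 18^2)/7 = 140/7 = 20, a_8 = floor((21 + 18)/20) = 1.
  m_9 = 20*1 - 18 = 2, d_9 = (464 - 2^2)/20 = 460/20 = 23, a_9 = floor((21 + 2)/23) = 1.
  m_10 = 23*1 - 2 = 21, d_10 = (464 - 21^2)/23 = 23/23 = 1, a_10 = floor((21 + 21)/1) = 42.
  m_11 = 1*42 - 21 = 21, d_11 = (464 - 21^2)/1 = 23/1 = 23: (m_11, d_11) = (m_1, d_1) = (21, 23), so from here the quotients repeat a_1, ..., a_10; the period length is 10.
Hence the expansion of sqrt(464) is a_0 = 21 followed by the repeating block 1, 1, 5, 1, 1, 1, 5, 1, 1, 42 (period 10).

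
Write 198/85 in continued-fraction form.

Run the Euclidean algorithm on 198 and 85; the successive quotients are the partial quotients a_0, a_1, ... (each step inverts the fractional part left over by the previous one):
  198 = 2*85 + 28, so a_0 = 2.
  85 = 3*28 + 1, so a_1 = 3.
  28 = 28*1 + 0, so a_2 = 28.
The remainder reaches 0 after 3 divisions, so the expansion has 3 partial quotients, read off in order.

[2; 3, 28]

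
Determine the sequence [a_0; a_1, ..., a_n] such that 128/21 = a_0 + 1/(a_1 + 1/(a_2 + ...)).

Run the Euclidean algorithm on 128 and 21; the successive quotients are the partial quotients a_0, a_1, ... (each step inverts the fractional part left over by the previous one):
  128 = 6*21 + 2, so a_0 = 6.
  21 = 10*2 + 1, so a_1 = 10.
  2 = 2*1 + 0, so a_2 = 2.
The remainder reaches 0 after 3 divisions, so the expansion has 3 partial quotients, read off in order.

[6; 10, 2]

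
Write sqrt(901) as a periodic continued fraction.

[30; (60)]

Write x_i = (sqrt(901) + m_i)/d_i with (m_0, d_0) = (0, 1). a_0 = floor(sqrt(901)) = 30, since 30^2 = 900 <= 901 < 961 = 31^2.
Iterate m_{i+1} = d_i*a_i - m_i, d_{i+1} = (901 - m_{i+1}^2)/d_i, a_{i+1} = floor((a_0 + m_{i+1})/d_{i+1}):
  m_1 = 1*30 - 0 = 30, d_1 = (901 - 30^2)/1 = 1/1 = 1, a_1 = floor((30 + 30)/1) = 60.
  m_2 = 1*60 - 30 = 30, d_2 = (901 - 30^2)/1 = 1/1 = 1: (m_2, d_2) = (m_1, d_1) = (30, 1), so from here the quotient a_1 repeats; the period length is 1.
Hence the expansion of sqrt(901) is a_0 = 30 followed by the repeating block 60 (period 1).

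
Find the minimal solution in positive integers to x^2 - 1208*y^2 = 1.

(x, y) = (4276623, 123046)

First expand sqrt(1208) as a continued fraction. With x_i = (sqrt(1208) + m_i)/d_i and (m_0, d_0) = (0, 1): a_0 = floor(sqrt(1208)) = 34, since 34^2 = 1156 <= 1208 < 1225 = 35^2.
Iterate m_{i+1} = d_i*a_i - m_i, d_{i+1} = (1208 - m_{i+1}^2)/d_i, a_{i+1} = floor((a_0 + m_{i+1})/d_{i+1}):
  m_1 = 1*34 - 0 = 34, d_1 = (1208 - 34^2)/1 = 52/1 = 52, a_1 = floor((34 + 34)/52) = 1.
  m_2 = 52*1 - 34 = 18, d_2 = (1208 - 18^2)/52 = 884/52 = 17, a_2 = floor((34 + 18)/17) = 3.
  m_3 = 17*3 - 18 = 33, d_3 = (1208 - 33^2)/17 = 119/17 = 7, a_3 = floor((34 + 33)/7) = 9.
  m_4 = 7*9 - 33 = 30, d_4 = (1208 - 30^2)/7 = 308/7 = 44, a_4 = floor((34 + 30)/44) = 1.
  m_5 = 44*1 - 30 = 14, d_5 = (1208 - 14^2)/44 = 1012/44 = 23, a_5 = floor((34 + 14)/23) = 2.
  m_6 = 23*2 - 14 = 32, d_6 = (1208 - 32^2)/23 = 184/23 = 8, a_6 = floor((34 + 32)/8) = 8.
  m_7 = 8*8 - 32 = 32, d_7 = (1208 - 32^2)/8 = 184/8 = 23, a_7 = floor((34 + 32)/23) = 2.
  m_8 = 23*2 - 32 = 14, d_8 = (1208 - 14^2)/23 = 1012/23 = 44, a_8 = floor((34 + 14)/44) = 1.
  m_9 = 44*1 - 14 = 30, d_9 = (1208 - 30^2)/44 = 308/44 = 7, a_9 = floor((34 + 30)/7) = 9.
  m_10 = 7*9 - 30 = 33, d_10 = (1208 - 33^2)/7 = 119/7 = 17, a_10 = floor((34 + 33)/17) = 3.
  m_11 = 17*3 - 33 = 18, d_11 = (1208 - 18^2)/17 = 884/17 = 52, a_11 = floor((34 + 18)/52) = 1.
  m_12 = 52*1 - 18 = 34, d_12 = (1208 - 34^2)/52 = 52/52 = 1, a_12 = floor((34 + 34)/1) = 68.
  m_13 = 1*68 - 34 = 34, d_13 = (1208 - 34^2)/1 = 52/1 = 52: (m_13, d_13) = (m_1, d_1) = (34, 52), so from here the quotients repeat a_1, ..., a_12; the period length is 12.
So sqrt(1208) = [34; (1, 3, 9, 1, 2, 8, 2, 1, 9, 3, 1, 68)] with period length k = 12.
k is even, so the fundamental solution of x^2 - 1208y^2 = 1 is (p_{k-1}, q_{k-1}) = (p_11, q_11); compute convergents through index 11.
Convergents (p_i = a_i*p_{i-1} + p_{i-2}, q_i = a_i*q_{i-1} + q_{i-2} with p_{-2}=0, p_{-1}=1, q_{-2}=1, q_{-1}=0):
  i=0: a_0=34, p_0 = 34*1 + 0 = 34, q_0 = 34*0 + 1 = 1.
  i=1: a_1=1, p_1 = 1*34 + 1 = 35, q_1 = 1*1 + 0 = 1.
  i=2: a_2=3, p_2 = 3*35 + 34 = 139, q_2 = 3*1 + 1 = 4.
  i=3: a_3=9, p_3 = 9*139 + 35 = 1286, q_3 = 9*4 + 1 = 37.
  i=4: a_4=1, p_4 = 1*1286 + 139 = 1425, q_4 = 1*37 + 4 = 41.
  i=5: a_5=2, p_5 = 2*1425 + 1286 = 4136, q_5 = 2*41 + 37 = 119.
  i=6: a_6=8, p_6 = 8*4136 + 1425 = 34513, q_6 = 8*119 + 41 = 993.
  i=7: a_7=2, p_7 = 2*34513 + 4136 = 73162, q_7 = 2*993 + 119 = 2105.
  i=8: a_8=1, p_8 = 1*73162 + 34513 = 107675, q_8 = 1*2105 + 993 = 3098.
  i=9: a_9=9, p_9 = 9*107675 + 73162 = 1042237, q_9 = 9*3098 + 2105 = 29987.
  i=10: a_10=3, p_10 = 3*1042237 + 107675 = 3234386, q_10 = 3*29987 + 3098 = 93059.
  i=11: a_11=1, p_11 = 1*3234386 + 1042237 = 4276623, q_11 = 1*93059 + 29987 = 123046.
Check: 4276623^2 - 1208*123046^2 = 18289504284129 - 18289504284128 = 1, so (x, y) = (4276623, 123046) solves the equation, and by the theorem it is the least positive solution.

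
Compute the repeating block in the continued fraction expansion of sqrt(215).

[14; (1, 1, 1, 28)]

Write x_i = (sqrt(215) + m_i)/d_i with (m_0, d_0) = (0, 1). a_0 = floor(sqrt(215)) = 14, since 14^2 = 196 <= 215 < 225 = 15^2.
Iterate m_{i+1} = d_i*a_i - m_i, d_{i+1} = (215 - m_{i+1}^2)/d_i, a_{i+1} = floor((a_0 + m_{i+1})/d_{i+1}):
  m_1 = 1*14 - 0 = 14, d_1 = (215 - 14^2)/1 = 19/1 = 19, a_1 = floor((14 + 14)/19) = 1.
  m_2 = 19*1 - 14 = 5, d_2 = (215 - 5^2)/19 = 190/19 = 10, a_2 = floor((14 + 5)/10) = 1.
  m_3 = 10*1 - 5 = 5, d_3 = (215 - 5^2)/10 = 190/10 = 19, a_3 = floor((14 + 5)/19) = 1.
  m_4 = 19*1 - 5 = 14, d_4 = (215 - 14^2)/19 = 19/19 = 1, a_4 = floor((14 + 14)/1) = 28.
  m_5 = 1*28 - 14 = 14, d_5 = (215 - 14^2)/1 = 19/1 = 19: (m_5, d_5) = (m_1, d_1) = (14, 19), so from here the quotients repeat a_1, ..., a_4; the period length is 4.
Hence the expansion of sqrt(215) is a_0 = 14 followed by the repeating block 1, 1, 1, 28 (period 4).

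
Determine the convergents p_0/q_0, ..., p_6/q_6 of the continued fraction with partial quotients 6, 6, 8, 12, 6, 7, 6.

Using the convergent recurrence p_i = a_i*p_{i-1} + p_{i-2}, q_i = a_i*q_{i-1} + q_{i-2} with p_{-2}=0, p_{-1}=1, q_{-2}=1, q_{-1}=0:
  i=0: a_0=6, p_0 = 6*1 + 0 = 6, q_0 = 6*0 + 1 = 1.
  i=1: a_1=6, p_1 = 6*6 + 1 = 37, q_1 = 6*1 + 0 = 6.
  i=2: a_2=8, p_2 = 8*37 + 6 = 302, q_2 = 8*6 + 1 = 49.
  i=3: a_3=12, p_3 = 12*302 + 37 = 3661, q_3 = 12*49 + 6 = 594.
  i=4: a_4=6, p_4 = 6*3661 + 302 = 22268, q_4 = 6*594 + 49 = 3613.
  i=5: a_5=7, p_5 = 7*22268 + 3661 = 159537, q_5 = 7*3613 + 594 = 25885.
  i=6: a_6=6, p_6 = 6*159537 + 22268 = 979490, q_6 = 6*25885 + 3613 = 158923.

6/1, 37/6, 302/49, 3661/594, 22268/3613, 159537/25885, 979490/158923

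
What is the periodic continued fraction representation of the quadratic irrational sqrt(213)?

[14; (1, 1, 2, 6, 1, 8, 1, 6, 2, 1, 1, 28)]

Write x_i = (sqrt(213) + m_i)/d_i with (m_0, d_0) = (0, 1). a_0 = floor(sqrt(213)) = 14, since 14^2 = 196 <= 213 < 225 = 15^2.
Iterate m_{i+1} = d_i*a_i - m_i, d_{i+1} = (213 - m_{i+1}^2)/d_i, a_{i+1} = floor((a_0 + m_{i+1})/d_{i+1}):
  m_1 = 1*14 - 0 = 14, d_1 = (213 - 14^2)/1 = 17/1 = 17, a_1 = floor((14 + 14)/17) = 1.
  m_2 = 17*1 - 14 = 3, d_2 = (213 - 3^2)/17 = 204/17 = 12, a_2 = floor((14 + 3)/12) = 1.
  m_3 = 12*1 - 3 = 9, d_3 = (213 - 9^2)/12 = 132/12 = 11, a_3 = floor((14 + 9)/11) = 2.
  m_4 = 11*2 - 9 = 13, d_4 = (213 - 13^2)/11 = 44/11 = 4, a_4 = floor((14 + 13)/4) = 6.
  m_5 = 4*6 - 13 = 11, d_5 = (213 - 11^2)/4 = 92/4 = 23, a_5 = floor((14 + 11)/23) = 1.
  m_6 = 23*1 - 11 = 12, d_6 = (213 - 12^2)/23 = 69/23 = 3, a_6 = floor((14 + 12)/3) = 8.
  m_7 = 3*8 - 12 = 12, d_7 = (213 - 12^2)/3 = 69/3 = 23, a_7 = floor((14 + 12)/23) = 1.
  m_8 = 23*1 - 12 = 11, d_8 = (213 - 11^2)/23 = 92/23 = 4, a_8 = floor((14 + 11)/4) = 6.
  m_9 = 4*6 - 11 = 13, d_9 = (213 - 13^2)/4 = 44/4 = 11, a_9 = floor((14 + 13)/11) = 2.
  m_10 = 11*2 - 13 = 9, d_10 = (213 - 9^2)/11 = 132/11 = 12, a_10 = floor((14 + 9)/12) = 1.
  m_11 = 12*1 - 9 = 3, d_11 = (213 - 3^2)/12 = 204/12 = 17, a_11 = floor((14 + 3)/17) = 1.
  m_12 = 17*1 - 3 = 14, d_12 = (213 - 14^2)/17 = 17/17 = 1, a_12 = floor((14 + 14)/1) = 28.
  m_13 = 1*28 - 14 = 14, d_13 = (213 - 14^2)/1 = 17/1 = 17: (m_13, d_13) = (m_1, d_1) = (14, 17), so from here the quotients repeat a_1, ..., a_12; the period length is 12.
Hence the expansion of sqrt(213) is a_0 = 14 followed by the repeating block 1, 1, 2, 6, 1, 8, 1, 6, 2, 1, 1, 28 (period 12).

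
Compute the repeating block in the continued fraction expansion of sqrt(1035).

Write x_i = (sqrt(1035) + m_i)/d_i with (m_0, d_0) = (0, 1). a_0 = floor(sqrt(1035)) = 32, since 32^2 = 1024 <= 1035 < 1089 = 33^2.
Iterate m_{i+1} = d_i*a_i - m_i, d_{i+1} = (1035 - m_{i+1}^2)/d_i, a_{i+1} = floor((a_0 + m_{i+1})/d_{i+1}):
  m_1 = 1*32 - 0 = 32, d_1 = (1035 - 32^2)/1 = 11/1 = 11, a_1 = floor((32 + 32)/11) = 5.
  m_2 = 11*5 - 32 = 23, d_2 = (1035 - 23^2)/11 = 506/11 = 46, a_2 = floor((32 + 23)/46) = 1.
  m_3 = 46*1 - 23 = 23, d_3 = (1035 - 23^2)/46 = 506/46 = 11, a_3 = floor((32 + 23)/11) = 5.
  m_4 = 11*5 - 23 = 32, d_4 = (1035 - 32^2)/11 = 11/11 = 1, a_4 = floor((32 + 32)/1) = 64.
  m_5 = 1*64 - 32 = 32, d_5 = (1035 - 32^2)/1 = 11/1 = 11: (m_5, d_5) = (m_1, d_1) = (32, 11), so from here the quotients repeat a_1, ..., a_4; the period length is 4.
Hence the expansion of sqrt(1035) is a_0 = 32 followed by the repeating block 5, 1, 5, 64 (period 4).

[32; (5, 1, 5, 64)]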